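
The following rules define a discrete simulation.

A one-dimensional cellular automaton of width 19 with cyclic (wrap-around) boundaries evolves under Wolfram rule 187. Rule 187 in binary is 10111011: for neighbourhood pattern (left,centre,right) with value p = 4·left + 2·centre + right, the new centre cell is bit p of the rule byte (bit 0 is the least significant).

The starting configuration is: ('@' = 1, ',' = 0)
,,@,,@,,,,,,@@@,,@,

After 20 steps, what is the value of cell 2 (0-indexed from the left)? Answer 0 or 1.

0

step 0: ,,@,,@,,,,,,@@@,,@,
step 1: @@,@@,@@@@@@@@,@@,@
step 2: @,@@,@@@@@@@@,@@,@@
step 3: ,@@,@@@@@@@@,@@,@@@
step 4: @@,@@@@@@@@,@@,@@@,
step 5: @,@@@@@@@@,@@,@@@,@
step 6: ,@@@@@@@@,@@,@@@,@@
step 7: @@@@@@@@,@@,@@@,@@,
step 8: @@@@@@@,@@,@@@,@@,@
step 9: @@@@@@,@@,@@@,@@,@@
step 10: @@@@@,@@,@@@,@@,@@@
step 11: @@@@,@@,@@@,@@,@@@@
step 12: @@@,@@,@@@,@@,@@@@@
step 13: @@,@@,@@@,@@,@@@@@@
step 14: @,@@,@@@,@@,@@@@@@@
step 15: ,@@,@@@,@@,@@@@@@@@
step 16: @@,@@@,@@,@@@@@@@@,
step 17: @,@@@,@@,@@@@@@@@,@
step 18: ,@@@,@@,@@@@@@@@,@@
step 19: @@@,@@,@@@@@@@@,@@,
step 20: @@,@@,@@@@@@@@,@@,@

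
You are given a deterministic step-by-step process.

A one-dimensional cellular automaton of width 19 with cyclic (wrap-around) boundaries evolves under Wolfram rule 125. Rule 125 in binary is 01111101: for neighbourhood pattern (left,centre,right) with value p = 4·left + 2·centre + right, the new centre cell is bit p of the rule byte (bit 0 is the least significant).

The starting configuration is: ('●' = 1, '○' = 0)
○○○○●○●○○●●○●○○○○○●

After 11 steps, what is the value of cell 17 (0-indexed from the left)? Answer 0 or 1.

gen 0: ○○○○●○●○○●●○●○○○○○●
gen 1: ●●●○●●●●○●●●●●●●●○●
gen 2: ○○●●●○○●●●○○○○○○●●●
gen 3: ●○●○●●○●○●●●●●●○●○●
gen 4: ●●●●●●●●●●○○○○●●●●●
gen 5: ○○○○○○○○○●●●●○●○○○○
gen 6: ●●●●●●●●○●○○●●●●●●●
gen 7: ○○○○○○○●●●●○●○○○○○○
gen 8: ●●●●●●○●○○●●●●●●●●●
gen 9: ○○○○○●●●●○●○○○○○○○○
gen 10: ●●●●○●○○●●●●●●●●●●●
gen 11: ○○○●●●●○●○○○○○○○○○○

0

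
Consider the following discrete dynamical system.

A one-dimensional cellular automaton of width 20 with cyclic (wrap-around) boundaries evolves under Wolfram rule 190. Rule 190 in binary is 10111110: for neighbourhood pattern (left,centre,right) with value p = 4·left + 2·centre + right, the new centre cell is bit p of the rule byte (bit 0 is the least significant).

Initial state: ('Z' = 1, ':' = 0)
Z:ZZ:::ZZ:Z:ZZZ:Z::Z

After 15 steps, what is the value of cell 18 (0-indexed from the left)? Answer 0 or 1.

[0] Z:ZZ:::ZZ:Z:ZZZ:Z::Z
[1] :ZZ:Z:ZZ:ZZZZZ:ZZZZZ
[2] ZZ:ZZZZ:ZZZZZ:ZZZZZ:
[3] Z:ZZZZ:ZZZZZ:ZZZZZ:Z
[4] :ZZZZ:ZZZZZ:ZZZZZ:ZZ
[5] ZZZZ:ZZZZZ:ZZZZZ:ZZ:
[6] ZZZ:ZZZZZ:ZZZZZ:ZZ:Z
[7] ZZ:ZZZZZ:ZZZZZ:ZZ:ZZ
[8] Z:ZZZZZ:ZZZZZ:ZZ:ZZZ
[9] :ZZZZZ:ZZZZZ:ZZ:ZZZZ
[10] ZZZZZ:ZZZZZ:ZZ:ZZZZ:
[11] ZZZZ:ZZZZZ:ZZ:ZZZZ:Z
[12] ZZZ:ZZZZZ:ZZ:ZZZZ:ZZ
[13] ZZ:ZZZZZ:ZZ:ZZZZ:ZZZ
[14] Z:ZZZZZ:ZZ:ZZZZ:ZZZZ
[15] :ZZZZZ:ZZ:ZZZZ:ZZZZZ

1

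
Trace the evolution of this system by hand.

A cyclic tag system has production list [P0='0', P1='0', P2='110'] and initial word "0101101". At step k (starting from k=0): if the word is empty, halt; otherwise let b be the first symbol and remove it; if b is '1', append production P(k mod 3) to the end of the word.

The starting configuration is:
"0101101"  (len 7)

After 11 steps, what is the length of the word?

0

step 0: "0101101"  (len 7)
step 1: "101101"  (len 6)
step 2: "011010"  (len 6)
step 3: "11010"  (len 5)
step 4: "10100"  (len 5)
step 5: "01000"  (len 5)
step 6: "1000"  (len 4)
step 7: "0000"  (len 4)
step 8: "000"  (len 3)
step 9: "00"  (len 2)
step 10: "0"  (len 1)
step 11: (halted — word empty)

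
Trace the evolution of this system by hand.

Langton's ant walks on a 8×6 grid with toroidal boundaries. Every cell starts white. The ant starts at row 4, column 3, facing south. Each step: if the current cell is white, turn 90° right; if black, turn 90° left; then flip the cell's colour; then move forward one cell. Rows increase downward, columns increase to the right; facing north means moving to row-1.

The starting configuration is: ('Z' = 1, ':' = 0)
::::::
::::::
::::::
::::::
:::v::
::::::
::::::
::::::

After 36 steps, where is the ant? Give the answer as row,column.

0) ::::::
::::::
::::::
::::::
:::v::
::::::
::::::
::::::
1) ::::::
::::::
::::::
::::::
::<Z::
::::::
::::::
::::::
2) ::::::
::::::
::::::
::^:::
::ZZ::
::::::
::::::
::::::
3) ::::::
::::::
::::::
::Z>::
::ZZ::
::::::
::::::
::::::
4) ::::::
::::::
::::::
::ZZ::
::Zv::
::::::
::::::
::::::
5) ::::::
::::::
::::::
::ZZ::
::Z:>:
::::::
::::::
::::::
6) ::::::
::::::
::::::
::ZZ::
::Z:Z:
::::v:
::::::
::::::
7) ::::::
::::::
::::::
::ZZ::
::Z:Z:
:::<Z:
::::::
::::::
8) ::::::
::::::
::::::
::ZZ::
::Z^Z:
:::ZZ:
::::::
::::::
9) ::::::
::::::
::::::
::ZZ::
::ZZ>:
:::ZZ:
::::::
::::::
10) ::::::
::::::
::::::
::ZZ^:
::ZZ::
:::ZZ:
::::::
::::::
11) ::::::
::::::
::::::
::ZZZ>
::ZZ::
:::ZZ:
::::::
::::::
12) ::::::
::::::
::::::
::ZZZZ
::ZZ:v
:::ZZ:
::::::
::::::
13) ::::::
::::::
::::::
::ZZZZ
::ZZ<Z
:::ZZ:
::::::
::::::
14) ::::::
::::::
::::::
::ZZ^Z
::ZZZZ
:::ZZ:
::::::
::::::
15) ::::::
::::::
::::::
::Z<:Z
::ZZZZ
:::ZZ:
::::::
::::::
16) ::::::
::::::
::::::
::Z::Z
::ZvZZ
:::ZZ:
::::::
::::::
17) ::::::
::::::
::::::
::Z::Z
::Z:>Z
:::ZZ:
::::::
::::::
18) ::::::
::::::
::::::
::Z:^Z
::Z::Z
:::ZZ:
::::::
::::::
19) ::::::
::::::
::::::
::Z:Z>
::Z::Z
:::ZZ:
::::::
::::::
20) ::::::
::::::
:::::^
::Z:Z:
::Z::Z
:::ZZ:
::::::
::::::
21) ::::::
::::::
>::::Z
::Z:Z:
::Z::Z
:::ZZ:
::::::
::::::
22) ::::::
::::::
Z::::Z
v:Z:Z:
::Z::Z
:::ZZ:
::::::
::::::
23) ::::::
::::::
Z::::Z
Z:Z:Z<
::Z::Z
:::ZZ:
::::::
::::::
24) ::::::
::::::
Z::::^
Z:Z:ZZ
::Z::Z
:::ZZ:
::::::
::::::
25) ::::::
::::::
Z:::<:
Z:Z:ZZ
::Z::Z
:::ZZ:
::::::
::::::
26) ::::::
::::^:
Z:::Z:
Z:Z:ZZ
::Z::Z
:::ZZ:
::::::
::::::
27) ::::::
::::Z>
Z:::Z:
Z:Z:ZZ
::Z::Z
:::ZZ:
::::::
::::::
28) ::::::
::::ZZ
Z:::Zv
Z:Z:ZZ
::Z::Z
:::ZZ:
::::::
::::::
29) ::::::
::::ZZ
Z:::<Z
Z:Z:ZZ
::Z::Z
:::ZZ:
::::::
::::::
30) ::::::
::::ZZ
Z::::Z
Z:Z:vZ
::Z::Z
:::ZZ:
::::::
::::::
31) ::::::
::::ZZ
Z::::Z
Z:Z::>
::Z::Z
:::ZZ:
::::::
::::::
32) ::::::
::::ZZ
Z::::^
Z:Z:::
::Z::Z
:::ZZ:
::::::
::::::
33) ::::::
::::ZZ
Z:::<:
Z:Z:::
::Z::Z
:::ZZ:
::::::
::::::
34) ::::::
::::^Z
Z:::Z:
Z:Z:::
::Z::Z
:::ZZ:
::::::
::::::
35) ::::::
:::<:Z
Z:::Z:
Z:Z:::
::Z::Z
:::ZZ:
::::::
::::::
36) :::^::
:::Z:Z
Z:::Z:
Z:Z:::
::Z::Z
:::ZZ:
::::::
::::::

0,3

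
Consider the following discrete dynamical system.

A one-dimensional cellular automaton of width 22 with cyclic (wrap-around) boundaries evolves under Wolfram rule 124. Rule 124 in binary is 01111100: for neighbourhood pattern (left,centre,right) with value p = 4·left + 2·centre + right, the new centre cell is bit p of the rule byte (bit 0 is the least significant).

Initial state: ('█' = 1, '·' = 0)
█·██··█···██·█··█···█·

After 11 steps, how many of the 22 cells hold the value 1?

14

k=0  █·██··█···██·█··█···█·
k=1  █████·██··█████·██··██
k=2  ····█████·█···█████·█·
k=3  ····█···████··█···████
k=4  █···██··█··██·██··█··█
k=5  ██··███·██·██████·██·█
k=6  ·██·█·██████····██████
k=7  ███████····██···█····█
k=8  ······██···███··██···█
k=9  █·····███··█·██·███··█
k=10  ██····█·██·██████·██·█
k=11  ·██···██████····██████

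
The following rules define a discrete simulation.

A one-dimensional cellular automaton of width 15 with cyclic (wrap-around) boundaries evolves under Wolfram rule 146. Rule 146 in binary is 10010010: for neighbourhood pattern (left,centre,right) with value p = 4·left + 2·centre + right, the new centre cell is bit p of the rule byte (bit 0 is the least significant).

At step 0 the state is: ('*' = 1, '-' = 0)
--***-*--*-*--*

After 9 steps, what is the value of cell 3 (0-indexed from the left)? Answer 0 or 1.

0

[0] --***-*--*-*--*
[1] **-*---**---**-
[2] ----*-*--*-*---
[3] ---*---**---*--
[4] --*-*-*--*-*-*-
[5] -*-----**-----*
[6] --*---*--*---*-
[7] -*-*-*-**-*-*-*
[8] ---------------
[9] ---------------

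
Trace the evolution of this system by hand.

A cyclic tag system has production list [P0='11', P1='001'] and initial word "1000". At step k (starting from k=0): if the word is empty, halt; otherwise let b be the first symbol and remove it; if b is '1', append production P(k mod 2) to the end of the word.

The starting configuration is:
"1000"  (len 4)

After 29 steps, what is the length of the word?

0) "1000"  (len 4)
1) "00011"  (len 5)
2) "0011"  (len 4)
3) "011"  (len 3)
4) "11"  (len 2)
5) "111"  (len 3)
6) "11001"  (len 5)
7) "100111"  (len 6)
8) "00111001"  (len 8)
9) "0111001"  (len 7)
10) "111001"  (len 6)
11) "1100111"  (len 7)
12) "100111001"  (len 9)
13) "0011100111"  (len 10)
14) "011100111"  (len 9)
15) "11100111"  (len 8)
16) "1100111001"  (len 10)
17) "10011100111"  (len 11)
18) "0011100111001"  (len 13)
19) "011100111001"  (len 12)
20) "11100111001"  (len 11)
21) "110011100111"  (len 12)
22) "10011100111001"  (len 14)
23) "001110011100111"  (len 15)
24) "01110011100111"  (len 14)
25) "1110011100111"  (len 13)
26) "110011100111001"  (len 15)
27) "1001110011100111"  (len 16)
28) "001110011100111001"  (len 18)
29) "01110011100111001"  (len 17)

17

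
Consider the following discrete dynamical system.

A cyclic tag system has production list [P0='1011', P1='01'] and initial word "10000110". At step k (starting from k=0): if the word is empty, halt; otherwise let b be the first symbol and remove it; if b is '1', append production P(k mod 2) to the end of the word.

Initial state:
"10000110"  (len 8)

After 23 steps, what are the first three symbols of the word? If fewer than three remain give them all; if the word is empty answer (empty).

011

t=0: "10000110"  (len 8)
t=1: "00001101011"  (len 11)
t=2: "0001101011"  (len 10)
t=3: "001101011"  (len 9)
t=4: "01101011"  (len 8)
t=5: "1101011"  (len 7)
t=6: "10101101"  (len 8)
t=7: "01011011011"  (len 11)
t=8: "1011011011"  (len 10)
t=9: "0110110111011"  (len 13)
t=10: "110110111011"  (len 12)
t=11: "101101110111011"  (len 15)
t=12: "0110111011101101"  (len 16)
t=13: "110111011101101"  (len 15)
t=14: "1011101110110101"  (len 16)
t=15: "0111011101101011011"  (len 19)
t=16: "111011101101011011"  (len 18)
t=17: "110111011010110111011"  (len 21)
t=18: "1011101101011011101101"  (len 22)
t=19: "0111011010110111011011011"  (len 25)
t=20: "111011010110111011011011"  (len 24)
t=21: "110110101101110110110111011"  (len 27)
t=22: "1011010110111011011011101101"  (len 28)
t=23: "0110101101110110110111011011011"  (len 31)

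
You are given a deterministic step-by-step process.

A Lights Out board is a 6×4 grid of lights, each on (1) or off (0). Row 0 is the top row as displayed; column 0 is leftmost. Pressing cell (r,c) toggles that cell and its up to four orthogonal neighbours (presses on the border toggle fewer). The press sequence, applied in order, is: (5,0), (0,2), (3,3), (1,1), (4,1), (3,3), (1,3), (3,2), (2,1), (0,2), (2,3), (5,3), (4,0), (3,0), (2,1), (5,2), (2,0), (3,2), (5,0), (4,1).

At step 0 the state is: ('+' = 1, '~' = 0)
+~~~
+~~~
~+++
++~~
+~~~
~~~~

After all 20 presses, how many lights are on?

step 0: +~~~
+~~~
~+++
++~~
+~~~
~~~~
step 1: +~~~
+~~~
~+++
++~~
~~~~
++~~
step 2: ++++
+~+~
~+++
++~~
~~~~
++~~
step 3: ++++
+~+~
~++~
++++
~~~+
++~~
step 4: +~++
~+~~
~~+~
++++
~~~+
++~~
step 5: +~++
~+~~
~~+~
+~++
++++
+~~~
step 6: +~++
~+~~
~~++
+~~~
+++~
+~~~
step 7: +~+~
~+++
~~+~
+~~~
+++~
+~~~
step 8: +~+~
~+++
~~~~
++++
++~~
+~~~
step 9: +~+~
~~++
+++~
+~++
++~~
+~~~
step 10: ++~+
~~~+
+++~
+~++
++~~
+~~~
step 11: ++~+
~~~~
++~+
+~+~
++~~
+~~~
step 12: ++~+
~~~~
++~+
+~+~
++~+
+~++
step 13: ++~+
~~~~
++~+
~~+~
~~~+
~~++
step 14: ++~+
~~~~
~+~+
+++~
+~~+
~~++
step 15: ++~+
~+~~
+~++
+~+~
+~~+
~~++
step 16: ++~+
~+~~
+~++
+~+~
+~++
~+~~
step 17: ++~+
++~~
~+++
~~+~
+~++
~+~~
step 18: ++~+
++~~
~+~+
~+~+
+~~+
~+~~
step 19: ++~+
++~~
~+~+
~+~+
~~~+
+~~~
step 20: ++~+
++~~
~+~+
~~~+
++++
++~~

14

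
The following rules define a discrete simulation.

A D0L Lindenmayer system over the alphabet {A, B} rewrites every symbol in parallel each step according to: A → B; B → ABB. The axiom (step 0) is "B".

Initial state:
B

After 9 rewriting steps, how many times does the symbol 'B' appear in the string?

t=0: B
t=1: ABB
t=2: BABBABB
t=3: ABBBABBABBBABBABB
t=4: BABBABBABBBABBABBBABBABBABBBABBABBBABBABB
t=5: ABBBABBABBBABBABBBABBABBABBBABBABBBABBABBABBBABBABBBABBABBBABBABBABBBABBABBBABBABBABBBABBABBBABBABB
t=6: BABBABBABBBABBABBBABBABBABBBABBABBBABBABBABBBABBABBBABBABB…ABBBABBABBBABBABBBABBABBABBBABBABBBABBABBABBBABBABBBABBABB  (len 239)
t=7: ABBBABBABBBABBABBBABBABBABBBABBABBBABBABBABBBABBABBBABBABB…ABBBABBABBBABBABBBABBABBABBBABBABBBABBABBABBBABBABBBABBABB  (len 577)
t=8: BABBABBABBBABBABBBABBABBABBBABBABBBABBABBABBBABBABBBABBABB…ABBBABBABBBABBABBBABBABBABBBABBABBBABBABBABBBABBABBBABBABB  (len 1393)
t=9: ABBBABBABBBABBABBBABBABBABBBABBABBBABBABBABBBABBABBBABBABB…ABBBABBABBBABBABBBABBABBABBBABBABBBABBABBABBBABBABBBABBABB  (len 3363)

2378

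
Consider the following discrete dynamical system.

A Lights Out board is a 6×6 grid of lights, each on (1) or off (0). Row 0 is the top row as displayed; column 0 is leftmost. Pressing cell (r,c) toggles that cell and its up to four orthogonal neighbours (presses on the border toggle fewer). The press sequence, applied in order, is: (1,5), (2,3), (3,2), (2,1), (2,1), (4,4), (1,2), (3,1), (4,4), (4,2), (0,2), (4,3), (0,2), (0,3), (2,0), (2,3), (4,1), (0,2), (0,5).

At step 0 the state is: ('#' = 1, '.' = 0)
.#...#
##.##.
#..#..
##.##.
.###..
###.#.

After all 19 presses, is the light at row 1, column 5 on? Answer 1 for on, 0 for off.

0

gen 0: .#...#
##.##.
#..#..
##.##.
.###..
###.#.
gen 1: .#....
##.#.#
#..#.#
##.##.
.###..
###.#.
gen 2: .#....
##...#
#.#.##
##..#.
.###..
###.#.
gen 3: .#....
##...#
#...##
#.###.
.#.#..
###.#.
gen 4: .#....
#....#
.##.##
#####.
.#.#..
###.#.
gen 5: .#....
##...#
#...##
#.###.
.#.#..
###.#.
gen 6: .#....
##...#
#...##
#.##..
.#..##
###...
gen 7: .##...
#.##.#
#.#.##
#.##..
.#..##
###...
gen 8: .##...
#.##.#
###.##
.#.#..
....##
###...
gen 9: .##...
#.##.#
###.##
.#.##.
...#..
###.#.
gen 10: .##...
#.##.#
###.##
.####.
.##...
##..#.
gen 11: ...#..
#..#.#
###.##
.####.
.##...
##..#.
gen 12: ...#..
#..#.#
###.##
.##.#.
.#.##.
##.##.
gen 13: .##...
#.##.#
###.##
.##.#.
.#.##.
##.##.
gen 14: .#.##.
#.#..#
###.##
.##.#.
.#.##.
##.##.
gen 15: .#.##.
..#..#
..#.##
###.#.
.#.##.
##.##.
gen 16: .#.##.
..##.#
...#.#
#####.
.#.##.
##.##.
gen 17: .#.##.
..##.#
...#.#
#.###.
#.###.
#..##.
gen 18: ..#.#.
...#.#
...#.#
#.###.
#.###.
#..##.
gen 19: ..#..#
...#..
...#.#
#.###.
#.###.
#..##.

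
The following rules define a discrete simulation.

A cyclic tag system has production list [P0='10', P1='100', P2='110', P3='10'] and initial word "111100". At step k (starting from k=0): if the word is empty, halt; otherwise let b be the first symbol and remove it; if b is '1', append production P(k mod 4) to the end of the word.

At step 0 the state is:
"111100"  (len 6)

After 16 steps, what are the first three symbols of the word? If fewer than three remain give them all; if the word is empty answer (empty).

0) "111100"  (len 6)
1) "1110010"  (len 7)
2) "110010100"  (len 9)
3) "10010100110"  (len 11)
4) "001010011010"  (len 12)
5) "01010011010"  (len 11)
6) "1010011010"  (len 10)
7) "010011010110"  (len 12)
8) "10011010110"  (len 11)
9) "001101011010"  (len 12)
10) "01101011010"  (len 11)
11) "1101011010"  (len 10)
12) "10101101010"  (len 11)
13) "010110101010"  (len 12)
14) "10110101010"  (len 11)
15) "0110101010110"  (len 13)
16) "110101010110"  (len 12)

110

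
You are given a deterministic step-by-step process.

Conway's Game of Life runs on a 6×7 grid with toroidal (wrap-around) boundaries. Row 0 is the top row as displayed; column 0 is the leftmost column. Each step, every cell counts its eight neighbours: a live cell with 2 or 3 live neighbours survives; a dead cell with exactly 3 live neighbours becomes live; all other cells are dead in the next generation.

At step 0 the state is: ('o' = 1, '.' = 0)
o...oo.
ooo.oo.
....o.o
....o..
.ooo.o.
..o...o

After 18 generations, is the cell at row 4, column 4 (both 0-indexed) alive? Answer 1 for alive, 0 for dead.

step 0: o...oo.
ooo.oo.
....o.o
....o..
.ooo.o.
..o...o
step 1: o.o.o..
oo.....
oo..o.o
..o.o..
.ooooo.
o.o...o
step 2: ..oo...
..oo.o.
..oo.oo
......o
o...ooo
o.....o
step 3: .oooo.o
.o...oo
..oo.oo
...o...
.......
oo.oo..
step 4: ......o
.o.....
o.oo.oo
..ooo..
..ooo..
oo..oo.
step 5: .o...oo
.oo..o.
o....oo
......o
.......
ooo.ooo
step 6: ...o...
.oo.o..
oo...o.
o....oo
.o.....
.oo.o..
step 7: ....o..
ooooo..
..o.oo.
.....o.
.oo..oo
.ooo...
step 8: o...o..
.oo....
..o..oo
.ooo...
oo.oooo
oo.ooo.
step 9: o...ooo
oooo.oo
o......
.......
.......
.......
step 10: ..ooo..
..oo...
o.o....
.......
.......
.....oo
step 11: ..o.oo.
....o..
.ooo...
.......
.......
...ooo.
step 12: .......
.o..oo.
..oo...
..o....
....o..
...o.o.
step 13: .....o.
..ooo..
.oooo..
..o....
...oo..
....o..
step 14: .....o.
.o...o.
.o..o..
.o.....
...oo..
...ooo.
step 15: .....oo
....oo.
ooo....
..ooo..
..oo.o.
...o.o.
step 16: ......o
oo..oo.
.oo..o.
....o..
.....o.
..oo.o.
step 17: oooo..o
ooo.oo.
oooo.oo
....oo.
...o.o.
....ooo
step 18: .......
.......
.......
oo.....
...o...
.o.....

0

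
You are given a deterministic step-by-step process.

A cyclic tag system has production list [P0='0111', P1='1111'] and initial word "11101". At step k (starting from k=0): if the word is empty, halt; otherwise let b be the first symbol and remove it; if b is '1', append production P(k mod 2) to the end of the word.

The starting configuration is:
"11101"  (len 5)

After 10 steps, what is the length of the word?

27

t=0: "11101"  (len 5)
t=1: "11010111"  (len 8)
t=2: "10101111111"  (len 11)
t=3: "01011111110111"  (len 14)
t=4: "1011111110111"  (len 13)
t=5: "0111111101110111"  (len 16)
t=6: "111111101110111"  (len 15)
t=7: "111111011101110111"  (len 18)
t=8: "111110111011101111111"  (len 21)
t=9: "111101110111011111110111"  (len 24)
t=10: "111011101110111111101111111"  (len 27)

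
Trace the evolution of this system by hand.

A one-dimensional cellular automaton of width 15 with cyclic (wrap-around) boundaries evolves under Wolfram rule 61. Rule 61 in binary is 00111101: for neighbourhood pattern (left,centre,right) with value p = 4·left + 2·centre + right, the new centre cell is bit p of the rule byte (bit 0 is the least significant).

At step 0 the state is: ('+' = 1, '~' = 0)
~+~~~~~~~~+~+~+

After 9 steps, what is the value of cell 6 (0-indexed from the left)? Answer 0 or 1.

1

k=0  ~+~~~~~~~~+~+~+
k=1  +++++++++~+++++
k=2  ~~~~~~~~~++~~~~
k=3  ++++++++~+~++++
k=4  ~~~~~~~~++++~~~
k=5  +++++++~+~~~+++
k=6  ~~~~~~~++++~+~~
k=7  ++++++~+~~~++++
k=8  ~~~~~~++++~+~~~
k=9  +++++~+~~~+++++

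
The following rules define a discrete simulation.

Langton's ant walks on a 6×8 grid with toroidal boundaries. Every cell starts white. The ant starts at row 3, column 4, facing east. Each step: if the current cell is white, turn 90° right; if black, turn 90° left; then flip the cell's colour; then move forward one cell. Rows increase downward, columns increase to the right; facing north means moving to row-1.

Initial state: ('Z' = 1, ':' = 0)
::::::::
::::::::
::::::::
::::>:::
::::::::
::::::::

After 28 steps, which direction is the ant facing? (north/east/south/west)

east

0) ::::::::
::::::::
::::::::
::::>:::
::::::::
::::::::
1) ::::::::
::::::::
::::::::
::::Z:::
::::v:::
::::::::
2) ::::::::
::::::::
::::::::
::::Z:::
:::<Z:::
::::::::
3) ::::::::
::::::::
::::::::
:::^Z:::
:::ZZ:::
::::::::
4) ::::::::
::::::::
::::::::
:::Z>:::
:::ZZ:::
::::::::
5) ::::::::
::::::::
::::^:::
:::Z::::
:::ZZ:::
::::::::
6) ::::::::
::::::::
::::Z>::
:::Z::::
:::ZZ:::
::::::::
7) ::::::::
::::::::
::::ZZ::
:::Z:v::
:::ZZ:::
::::::::
8) ::::::::
::::::::
::::ZZ::
:::Z<Z::
:::ZZ:::
::::::::
9) ::::::::
::::::::
::::^Z::
:::ZZZ::
:::ZZ:::
::::::::
10) ::::::::
::::::::
:::<:Z::
:::ZZZ::
:::ZZ:::
::::::::
11) ::::::::
:::^::::
:::Z:Z::
:::ZZZ::
:::ZZ:::
::::::::
12) ::::::::
:::Z>:::
:::Z:Z::
:::ZZZ::
:::ZZ:::
::::::::
13) ::::::::
:::ZZ:::
:::ZvZ::
:::ZZZ::
:::ZZ:::
::::::::
14) ::::::::
:::ZZ:::
:::<ZZ::
:::ZZZ::
:::ZZ:::
::::::::
15) ::::::::
:::ZZ:::
::::ZZ::
:::vZZ::
:::ZZ:::
::::::::
16) ::::::::
:::ZZ:::
::::ZZ::
::::>Z::
:::ZZ:::
::::::::
17) ::::::::
:::ZZ:::
::::^Z::
:::::Z::
:::ZZ:::
::::::::
18) ::::::::
:::ZZ:::
:::<:Z::
:::::Z::
:::ZZ:::
::::::::
19) ::::::::
:::^Z:::
:::Z:Z::
:::::Z::
:::ZZ:::
::::::::
20) ::::::::
::<:Z:::
:::Z:Z::
:::::Z::
:::ZZ:::
::::::::
21) ::^:::::
::Z:Z:::
:::Z:Z::
:::::Z::
:::ZZ:::
::::::::
22) ::Z>::::
::Z:Z:::
:::Z:Z::
:::::Z::
:::ZZ:::
::::::::
23) ::ZZ::::
::ZvZ:::
:::Z:Z::
:::::Z::
:::ZZ:::
::::::::
24) ::ZZ::::
::<ZZ:::
:::Z:Z::
:::::Z::
:::ZZ:::
::::::::
25) ::ZZ::::
:::ZZ:::
::vZ:Z::
:::::Z::
:::ZZ:::
::::::::
26) ::ZZ::::
:::ZZ:::
:<ZZ:Z::
:::::Z::
:::ZZ:::
::::::::
27) ::ZZ::::
:^:ZZ:::
:ZZZ:Z::
:::::Z::
:::ZZ:::
::::::::
28) ::ZZ::::
:Z>ZZ:::
:ZZZ:Z::
:::::Z::
:::ZZ:::
::::::::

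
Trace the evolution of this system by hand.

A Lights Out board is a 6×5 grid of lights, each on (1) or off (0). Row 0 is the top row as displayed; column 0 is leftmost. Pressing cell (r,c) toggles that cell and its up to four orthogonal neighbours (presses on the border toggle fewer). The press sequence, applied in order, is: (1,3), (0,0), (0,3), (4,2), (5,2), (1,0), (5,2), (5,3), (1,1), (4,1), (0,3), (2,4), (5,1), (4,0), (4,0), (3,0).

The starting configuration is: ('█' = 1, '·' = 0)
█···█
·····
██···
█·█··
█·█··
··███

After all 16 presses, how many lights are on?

12

0) █···█
·····
██···
█·█··
█·█··
··███
1) █··██
··███
██·█·
█·█··
█·█··
··███
2) ·█·██
█·███
██·█·
█·█··
█·█··
··███
3) ·██··
█·█·█
██·█·
█·█··
█·█··
··███
4) ·██··
█·█·█
██·█·
█····
██·█·
···██
5) ·██··
█·█·█
██·█·
█····
████·
·██·█
6) ███··
·██·█
·█·█·
█····
████·
·██·█
7) ███··
·██·█
·█·█·
█····
██·█·
···██
8) ███··
·██·█
·█·█·
█····
██···
··█··
9) █·█··
█···█
···█·
█····
██···
··█··
10) █·█··
█···█
···█·
██···
··█··
·██··
11) █··██
█··██
···█·
██···
··█··
·██··
12) █··██
█··█·
····█
██··█
··█··
·██··
13) █··██
█··█·
····█
██··█
·██··
█····
14) █··██
█··█·
····█
·█··█
█·█··
·····
15) █··██
█··█·
····█
██··█
·██··
█····
16) █··██
█··█·
█···█
····█
███··
█····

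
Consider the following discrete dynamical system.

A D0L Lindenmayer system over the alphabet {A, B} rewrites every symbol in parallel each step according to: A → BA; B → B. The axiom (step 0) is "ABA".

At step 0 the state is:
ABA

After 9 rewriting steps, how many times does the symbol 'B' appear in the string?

[0] ABA
[1] BABBA
[2] BBABBBA
[3] BBBABBBBA
[4] BBBBABBBBBA
[5] BBBBBABBBBBBA
[6] BBBBBBABBBBBBBA
[7] BBBBBBBABBBBBBBBA
[8] BBBBBBBBABBBBBBBBBA
[9] BBBBBBBBBABBBBBBBBBBA

19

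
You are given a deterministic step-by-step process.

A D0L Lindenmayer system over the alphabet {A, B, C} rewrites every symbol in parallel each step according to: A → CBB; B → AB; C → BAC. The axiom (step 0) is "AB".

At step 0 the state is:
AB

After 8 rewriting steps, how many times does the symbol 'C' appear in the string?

544

[0] AB
[1] CBBAB
[2] BACABABCBBAB
[3] ABCBBBACCBBABCBBABBACABABCBBAB
[4] CBBABBACABABABCBBBACBACABABCBBABBACABABCBBABABCBBBACCBBABCBBABBACABABCBBAB
[5] BACABABCBBABABCBBBACCBBABCBBABCBBABBACABABABCBBBACABCBBBAC…BBACBACABABCBBABBACABABCBBABABCBBBACCBBABCBBABBACABABCBBAB  (len 184)
[6] ABCBBBACCBBABCBBABBACABABCBBABCBBABBACABABABCBBBACBACABABC…BBACBACABABCBBABBACABABCBBABABCBBBACCBBABCBBABBACABABCBBAB  (len 456)
[7] CBBABBACABABABCBBBACBACABABCBBABBACABABCBBABABCBBBACCBBABC…BBACBACABABCBBABBACABABCBBABABCBBBACCBBABCBBABBACABABCBBAB  (len 1132)
[8] BACABABCBBABABCBBBACCBBABCBBABCBBABBACABABABCBBBACABCBBBAC…BBACBACABABCBBABBACABABCBBABABCBBBACCBBABCBBABBACABABCBBAB  (len 2808)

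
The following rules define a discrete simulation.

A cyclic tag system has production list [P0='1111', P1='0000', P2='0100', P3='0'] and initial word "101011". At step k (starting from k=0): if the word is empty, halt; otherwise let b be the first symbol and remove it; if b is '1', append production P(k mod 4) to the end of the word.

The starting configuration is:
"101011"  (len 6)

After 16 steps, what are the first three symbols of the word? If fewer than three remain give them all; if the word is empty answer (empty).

k=0  "101011"  (len 6)
k=1  "010111111"  (len 9)
k=2  "10111111"  (len 8)
k=3  "01111110100"  (len 11)
k=4  "1111110100"  (len 10)
k=5  "1111101001111"  (len 13)
k=6  "1111010011110000"  (len 16)
k=7  "1110100111100000100"  (len 19)
k=8  "1101001111000001000"  (len 19)
k=9  "1010011110000010001111"  (len 22)
k=10  "0100111100000100011110000"  (len 25)
k=11  "100111100000100011110000"  (len 24)
k=12  "001111000001000111100000"  (len 24)
k=13  "01111000001000111100000"  (len 23)
k=14  "1111000001000111100000"  (len 22)
k=15  "1110000010001111000000100"  (len 25)
k=16  "1100000100011110000001000"  (len 25)

110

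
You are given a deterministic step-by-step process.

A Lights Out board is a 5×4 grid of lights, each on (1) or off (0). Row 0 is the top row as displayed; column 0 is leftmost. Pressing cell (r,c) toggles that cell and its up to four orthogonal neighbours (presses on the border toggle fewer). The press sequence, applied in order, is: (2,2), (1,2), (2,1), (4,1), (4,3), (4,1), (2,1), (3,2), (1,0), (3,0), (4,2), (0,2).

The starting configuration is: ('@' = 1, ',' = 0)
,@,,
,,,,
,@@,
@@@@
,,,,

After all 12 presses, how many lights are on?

11

[0] ,@,,
,,,,
,@@,
@@@@
,,,,
[1] ,@,,
,,@,
,,,@
@@,@
,,,,
[2] ,@@,
,@,@
,,@@
@@,@
,,,,
[3] ,@@,
,,,@
@@,@
@,,@
,,,,
[4] ,@@,
,,,@
@@,@
@@,@
@@@,
[5] ,@@,
,,,@
@@,@
@@,,
@@,@
[6] ,@@,
,,,@
@@,@
@,,,
,,@@
[7] ,@@,
,@,@
,,@@
@@,,
,,@@
[8] ,@@,
,@,@
,,,@
@,@@
,,,@
[9] @@@,
@,,@
@,,@
@,@@
,,,@
[10] @@@,
@,,@
,,,@
,@@@
@,,@
[11] @@@,
@,,@
,,,@
,@,@
@@@,
[12] @,,@
@,@@
,,,@
,@,@
@@@,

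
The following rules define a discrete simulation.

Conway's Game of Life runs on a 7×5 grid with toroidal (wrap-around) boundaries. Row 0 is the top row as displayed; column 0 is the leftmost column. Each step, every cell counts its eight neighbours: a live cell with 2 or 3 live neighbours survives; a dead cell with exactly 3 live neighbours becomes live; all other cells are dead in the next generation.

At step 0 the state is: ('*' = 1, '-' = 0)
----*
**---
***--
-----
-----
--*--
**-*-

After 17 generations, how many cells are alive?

[0] ----*
**---
***--
-----
-----
--*--
**-*-
[1] --*-*
--*-*
*-*--
-*---
-----
-**--
*****
[2] -----
*-*-*
*-**-
-*---
-**--
----*
----*
[3] *--**
*-*-*
*-**-
*--*-
***--
*--*-
-----
[4] **-*-
--*--
*-*--
*--*-
*-**-
*-*-*
*--*-
[5] **-*-
*-***
--***
*--*-
*-*--
*-*--
---*-
[6] **---
-----
-----
*----
*-**-
--***
*--*-
[7] **--*
-----
-----
-*--*
*-*--
*----
*--*-
[8] **--*
*----
-----
**---
*---*
*----
-----
[9] **--*
**--*
**---
**--*
----*
*---*
-*--*
[10] --**-
--*--
--*--
-*--*
-*-*-
---**
-*-*-
[11] -*-*-
-**--
-***-
**-*-
---*-
*--**
-----
[12] -*---
*----
---**
**-*-
-*-*-
---**
*-**-
[13] ***-*
*---*
-***-
**-*-
-*-*-
**---
****-
[14] -----
-----
---*-
*--*-
-----
---*-
---*-
[15] -----
-----
----*
----*
----*
-----
-----
[16] -----
-----
-----
*--**
-----
-----
-----
[17] -----
-----
----*
----*
----*
-----
-----

3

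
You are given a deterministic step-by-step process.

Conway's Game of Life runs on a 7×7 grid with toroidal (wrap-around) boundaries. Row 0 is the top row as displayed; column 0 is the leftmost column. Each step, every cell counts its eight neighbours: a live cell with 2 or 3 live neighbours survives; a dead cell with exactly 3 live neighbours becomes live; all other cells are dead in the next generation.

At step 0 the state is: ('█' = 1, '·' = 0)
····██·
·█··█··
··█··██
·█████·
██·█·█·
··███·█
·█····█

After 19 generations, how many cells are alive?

gen 0: ····██·
·█··█··
··█··██
·█████·
██·█·█·
··███·█
·█····█
gen 1: █···██·
···██·█
█·····█
·······
█······
···██·█
█·█···█
gen 2: ██··█··
···██··
█····██
█·····█
·······
·█·█·██
██·····
gen 3: █████··
·█·██··
█···██·
█····█·
·····█·
·██···█
····██·
gen 4: ██·····
······█
██·█·█·
·····█·
██···█·
····█·█
····███
gen 5: █······
··█···█
█···██·
··█··█·
█···██·
····█··
····█·█
gen 6: █····██
██···██
·█·███·
·█·█···
···████
···██·█
·····█·
gen 7: ·█··█··
·██····
·█·█·█·
█·····█
█·····█
···█··█
█······
gen 8: ███····
██·██··
·█····█
·█···█·
·····█·
······█
█······
gen 9: ··██··█
···█··█
·█··███
█····██
·····██
······█
█·····█
gen 10: ··██·██
···█··█
····█··
·······
·······
·······
█····██
gen 11: ··██···
··██··█
·······
·······
·······
······█
█···██·
gen 12: ·██··██
··██···
·······
·······
·······
·····██
···████
gen 13: ██····█
·███···
·······
·······
·······
······█
··██···
gen 14: █······
·██····
··█····
·······
·······
·······
·██···█
gen 15: █······
·██····
·██····
·······
·······
·······
██·····
gen 16: █·█····
█·█····
·██····
·······
·······
·······
██·····
gen 17: █·█···█
█·██···
·██····
·······
·······
·······
██·····
gen 18: ··██··█
█··█··█
·███···
·······
·······
·······
██····█
gen 19: ··██·█·
█···█·█
████···
··█····
·······
█······
███···█

16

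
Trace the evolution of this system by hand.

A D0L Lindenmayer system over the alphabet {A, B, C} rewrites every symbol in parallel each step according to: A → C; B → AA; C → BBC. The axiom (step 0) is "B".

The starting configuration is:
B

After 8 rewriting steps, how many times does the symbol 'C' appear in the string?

gen 0: B
gen 1: AA
gen 2: CC
gen 3: BBCBBC
gen 4: AAAABBCAAAABBC
gen 5: CCCCAAAABBCCCCCAAAABBC
gen 6: BBCBBCBBCBBCCCCCAAAABBCBBCBBCBBCBBCCCCCAAAABBC
gen 7: AAAABBCAAAABBCAAAABBCAAAABBCBBCBBCBBCBBCCCCCAAAABBCAAAABBCAAAABBCAAAABBCAAAABBCBBCBBCBBCBBCCCCCAAAABBC
gen 8: CCCCAAAABBCCCCCAAAABBCCCCCAAAABBCCCCCAAAABBCAAAABBCAAAABBC…AAAABBCAAAABBCAAAABBCAAAABBCAAAABBCBBCBBCBBCBBCCCCCAAAABBC  (len 190)

66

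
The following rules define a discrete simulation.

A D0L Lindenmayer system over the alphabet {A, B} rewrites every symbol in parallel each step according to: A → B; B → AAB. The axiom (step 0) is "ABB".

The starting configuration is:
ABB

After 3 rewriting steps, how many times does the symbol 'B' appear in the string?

13

step 0: ABB
step 1: BAABAAB
step 2: AABBBAABBBAAB
step 3: BBAABAABAABBBAABAABAABBBAAB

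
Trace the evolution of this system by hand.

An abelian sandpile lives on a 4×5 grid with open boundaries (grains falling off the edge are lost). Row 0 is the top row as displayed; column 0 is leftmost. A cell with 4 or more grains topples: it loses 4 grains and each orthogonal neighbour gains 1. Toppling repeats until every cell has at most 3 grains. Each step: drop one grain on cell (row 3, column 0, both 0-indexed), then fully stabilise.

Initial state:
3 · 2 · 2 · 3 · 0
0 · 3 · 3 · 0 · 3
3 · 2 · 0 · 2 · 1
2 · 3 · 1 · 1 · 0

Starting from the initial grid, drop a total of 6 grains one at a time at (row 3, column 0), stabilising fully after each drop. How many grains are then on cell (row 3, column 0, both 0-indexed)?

2

[0] 3 · 2 · 2 · 3 · 0
0 · 3 · 3 · 0 · 3
3 · 2 · 0 · 2 · 1
2 · 3 · 1 · 1 · 0
[1] 3 · 2 · 2 · 3 · 0
0 · 3 · 3 · 0 · 3
3 · 2 · 0 · 2 · 1
3 · 3 · 1 · 1 · 0
[2] 3 · 3 · 3 · 3 · 0
2 · 1 · 0 · 1 · 3
1 · 1 · 2 · 2 · 1
2 · 1 · 2 · 1 · 0
[3] 3 · 3 · 3 · 3 · 0
2 · 1 · 0 · 1 · 3
1 · 1 · 2 · 2 · 1
3 · 1 · 2 · 1 · 0
[4] 3 · 3 · 3 · 3 · 0
2 · 1 · 0 · 1 · 3
2 · 1 · 2 · 2 · 1
0 · 2 · 2 · 1 · 0
[5] 3 · 3 · 3 · 3 · 0
2 · 1 · 0 · 1 · 3
2 · 1 · 2 · 2 · 1
1 · 2 · 2 · 1 · 0
[6] 3 · 3 · 3 · 3 · 0
2 · 1 · 0 · 1 · 3
2 · 1 · 2 · 2 · 1
2 · 2 · 2 · 1 · 0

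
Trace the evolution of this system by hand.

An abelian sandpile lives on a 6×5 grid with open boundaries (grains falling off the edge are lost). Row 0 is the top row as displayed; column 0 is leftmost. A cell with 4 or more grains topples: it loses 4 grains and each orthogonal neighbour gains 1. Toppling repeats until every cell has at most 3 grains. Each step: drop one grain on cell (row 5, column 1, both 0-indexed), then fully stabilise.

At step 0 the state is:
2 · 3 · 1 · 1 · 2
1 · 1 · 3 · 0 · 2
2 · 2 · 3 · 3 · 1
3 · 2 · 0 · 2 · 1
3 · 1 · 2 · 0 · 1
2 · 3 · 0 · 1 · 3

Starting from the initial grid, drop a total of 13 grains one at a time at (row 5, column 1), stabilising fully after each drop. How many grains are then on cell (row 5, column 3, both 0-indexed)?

2

gen 0: 2 · 3 · 1 · 1 · 2
1 · 1 · 3 · 0 · 2
2 · 2 · 3 · 3 · 1
3 · 2 · 0 · 2 · 1
3 · 1 · 2 · 0 · 1
2 · 3 · 0 · 1 · 3
gen 1: 2 · 3 · 1 · 1 · 2
1 · 1 · 3 · 0 · 2
2 · 2 · 3 · 3 · 1
3 · 2 · 0 · 2 · 1
3 · 2 · 2 · 0 · 1
3 · 0 · 1 · 1 · 3
gen 2: 2 · 3 · 1 · 1 · 2
1 · 1 · 3 · 0 · 2
2 · 2 · 3 · 3 · 1
3 · 2 · 0 · 2 · 1
3 · 2 · 2 · 0 · 1
3 · 1 · 1 · 1 · 3
gen 3: 2 · 3 · 1 · 1 · 2
1 · 1 · 3 · 0 · 2
2 · 2 · 3 · 3 · 1
3 · 2 · 0 · 2 · 1
3 · 2 · 2 · 0 · 1
3 · 2 · 1 · 1 · 3
gen 4: 2 · 3 · 1 · 1 · 2
1 · 1 · 3 · 0 · 2
2 · 2 · 3 · 3 · 1
3 · 2 · 0 · 2 · 1
3 · 2 · 2 · 0 · 1
3 · 3 · 1 · 1 · 3
gen 5: 2 · 3 · 1 · 1 · 2
1 · 1 · 3 · 0 · 2
3 · 3 · 3 · 3 · 1
1 · 0 · 1 · 2 · 1
2 · 1 · 3 · 0 · 1
1 · 2 · 2 · 1 · 3
gen 6: 2 · 3 · 1 · 1 · 2
1 · 1 · 3 · 0 · 2
3 · 3 · 3 · 3 · 1
1 · 0 · 1 · 2 · 1
2 · 1 · 3 · 0 · 1
1 · 3 · 2 · 1 · 3
gen 7: 2 · 3 · 1 · 1 · 2
1 · 1 · 3 · 0 · 2
3 · 3 · 3 · 3 · 1
1 · 0 · 1 · 2 · 1
2 · 2 · 3 · 0 · 1
2 · 0 · 3 · 1 · 3
gen 8: 2 · 3 · 1 · 1 · 2
1 · 1 · 3 · 0 · 2
3 · 3 · 3 · 3 · 1
1 · 0 · 1 · 2 · 1
2 · 2 · 3 · 0 · 1
2 · 1 · 3 · 1 · 3
gen 9: 2 · 3 · 1 · 1 · 2
1 · 1 · 3 · 0 · 2
3 · 3 · 3 · 3 · 1
1 · 0 · 1 · 2 · 1
2 · 2 · 3 · 0 · 1
2 · 2 · 3 · 1 · 3
gen 10: 2 · 3 · 1 · 1 · 2
1 · 1 · 3 · 0 · 2
3 · 3 · 3 · 3 · 1
1 · 0 · 1 · 2 · 1
2 · 2 · 3 · 0 · 1
2 · 3 · 3 · 1 · 3
gen 11: 2 · 3 · 1 · 1 · 2
1 · 1 · 3 · 0 · 2
3 · 3 · 3 · 3 · 1
1 · 1 · 2 · 2 · 1
3 · 0 · 1 · 1 · 1
3 · 2 · 1 · 2 · 3
gen 12: 2 · 3 · 1 · 1 · 2
1 · 1 · 3 · 0 · 2
3 · 3 · 3 · 3 · 1
1 · 1 · 2 · 2 · 1
3 · 0 · 1 · 1 · 1
3 · 3 · 1 · 2 · 3
gen 13: 2 · 3 · 1 · 1 · 2
1 · 1 · 3 · 0 · 2
3 · 3 · 3 · 3 · 1
2 · 1 · 2 · 2 · 1
0 · 2 · 1 · 1 · 1
1 · 1 · 2 · 2 · 3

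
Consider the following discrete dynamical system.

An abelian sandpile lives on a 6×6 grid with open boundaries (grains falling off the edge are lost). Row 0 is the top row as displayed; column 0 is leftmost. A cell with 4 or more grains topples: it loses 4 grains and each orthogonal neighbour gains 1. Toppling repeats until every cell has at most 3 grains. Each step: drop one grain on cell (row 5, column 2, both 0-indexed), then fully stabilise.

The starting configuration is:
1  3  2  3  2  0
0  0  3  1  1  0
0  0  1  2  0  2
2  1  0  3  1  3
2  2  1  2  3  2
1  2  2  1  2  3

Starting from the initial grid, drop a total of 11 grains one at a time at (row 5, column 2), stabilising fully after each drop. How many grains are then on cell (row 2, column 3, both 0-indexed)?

0) 1  3  2  3  2  0
0  0  3  1  1  0
0  0  1  2  0  2
2  1  0  3  1  3
2  2  1  2  3  2
1  2  2  1  2  3
1) 1  3  2  3  2  0
0  0  3  1  1  0
0  0  1  2  0  2
2  1  0  3  1  3
2  2  1  2  3  2
1  2  3  1  2  3
2) 1  3  2  3  2  0
0  0  3  1  1  0
0  0  1  2  0  2
2  1  0  3  1  3
2  2  2  2  3  2
1  3  0  2  2  3
3) 1  3  2  3  2  0
0  0  3  1  1  0
0  0  1  2  0  2
2  1  0  3  1  3
2  2  2  2  3  2
1  3  1  2  2  3
4) 1  3  2  3  2  0
0  0  3  1  1  0
0  0  1  2  0  2
2  1  0  3  1  3
2  2  2  2  3  2
1  3  2  2  2  3
5) 1  3  2  3  2  0
0  0  3  1  1  0
0  0  1  2  0  2
2  1  0  3  1  3
2  2  2  2  3  2
1  3  3  2  2  3
6) 1  3  2  3  2  0
0  0  3  1  1  0
0  0  1  2  0  2
2  1  0  3  1  3
2  3  3  2  3  2
2  0  1  3  2  3
7) 1  3  2  3  2  0
0  0  3  1  1  0
0  0  1  2  0  2
2  1  0  3  1  3
2  3  3  2  3  2
2  0  2  3  2  3
8) 1  3  2  3  2  0
0  0  3  1  1  0
0  0  1  2  0  2
2  1  0  3  1  3
2  3  3  2  3  2
2  0  3  3  2  3
9) 1  3  2  3  2  0
0  0  3  1  1  0
0  0  1  3  1  3
2  2  2  1  0  1
3  0  2  2  3  1
2  2  2  2  1  1
10) 1  3  2  3  2  0
0  0  3  1  1  0
0  0  1  3  1  3
2  2  2  1  0  1
3  0  2  2  3  1
2  2  3  2  1  1
11) 1  3  2  3  2  0
0  0  3  1  1  0
0  0  1  3  1  3
2  2  2  1  0  1
3  0  3  2  3  1
2  3  0  3  1  1

3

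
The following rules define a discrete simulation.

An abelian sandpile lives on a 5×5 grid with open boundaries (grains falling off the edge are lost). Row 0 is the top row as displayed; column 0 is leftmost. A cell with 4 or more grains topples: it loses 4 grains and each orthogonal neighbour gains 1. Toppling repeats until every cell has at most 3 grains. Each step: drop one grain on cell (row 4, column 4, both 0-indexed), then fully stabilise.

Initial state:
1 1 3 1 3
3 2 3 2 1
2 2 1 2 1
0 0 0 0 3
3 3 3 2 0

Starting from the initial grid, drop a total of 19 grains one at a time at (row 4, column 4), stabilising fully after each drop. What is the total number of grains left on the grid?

0) 1 1 3 1 3
3 2 3 2 1
2 2 1 2 1
0 0 0 0 3
3 3 3 2 0
1) 1 1 3 1 3
3 2 3 2 1
2 2 1 2 1
0 0 0 0 3
3 3 3 2 1
2) 1 1 3 1 3
3 2 3 2 1
2 2 1 2 1
0 0 0 0 3
3 3 3 2 2
3) 1 1 3 1 3
3 2 3 2 1
2 2 1 2 1
0 0 0 0 3
3 3 3 2 3
4) 1 1 3 1 3
3 2 3 2 1
2 2 1 2 2
0 0 0 1 0
3 3 3 3 1
5) 1 1 3 1 3
3 2 3 2 1
2 2 1 2 2
0 0 0 1 0
3 3 3 3 2
6) 1 1 3 1 3
3 2 3 2 1
2 2 1 2 2
0 0 0 1 0
3 3 3 3 3
7) 1 1 3 1 3
3 2 3 2 1
2 2 1 2 2
1 1 1 2 1
0 1 1 1 1
8) 1 1 3 1 3
3 2 3 2 1
2 2 1 2 2
1 1 1 2 1
0 1 1 1 2
9) 1 1 3 1 3
3 2 3 2 1
2 2 1 2 2
1 1 1 2 1
0 1 1 1 3
10) 1 1 3 1 3
3 2 3 2 1
2 2 1 2 2
1 1 1 2 2
0 1 1 2 0
11) 1 1 3 1 3
3 2 3 2 1
2 2 1 2 2
1 1 1 2 2
0 1 1 2 1
12) 1 1 3 1 3
3 2 3 2 1
2 2 1 2 2
1 1 1 2 2
0 1 1 2 2
13) 1 1 3 1 3
3 2 3 2 1
2 2 1 2 2
1 1 1 2 2
0 1 1 2 3
14) 1 1 3 1 3
3 2 3 2 1
2 2 1 2 2
1 1 1 2 3
0 1 1 3 0
15) 1 1 3 1 3
3 2 3 2 1
2 2 1 2 2
1 1 1 2 3
0 1 1 3 1
16) 1 1 3 1 3
3 2 3 2 1
2 2 1 2 2
1 1 1 2 3
0 1 1 3 2
17) 1 1 3 1 3
3 2 3 2 1
2 2 1 2 2
1 1 1 2 3
0 1 1 3 3
18) 1 1 3 1 3
3 2 3 2 1
2 2 1 3 3
1 1 2 0 1
0 1 2 1 2
19) 1 1 3 1 3
3 2 3 2 1
2 2 1 3 3
1 1 2 0 1
0 1 2 1 3

43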